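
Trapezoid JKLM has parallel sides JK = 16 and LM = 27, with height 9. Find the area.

Area of a trapezoid = (base1 + base2) * height / 2
Area = (16 + 27) * 9 / 2
Area = 43 * 9 / 2
Area = 387 / 2
Area = 387/2

387/2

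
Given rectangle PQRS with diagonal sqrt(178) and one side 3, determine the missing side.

b = sqrt(d^2 - a^2) = sqrt(178 - 9) = sqrt(169) = 13

13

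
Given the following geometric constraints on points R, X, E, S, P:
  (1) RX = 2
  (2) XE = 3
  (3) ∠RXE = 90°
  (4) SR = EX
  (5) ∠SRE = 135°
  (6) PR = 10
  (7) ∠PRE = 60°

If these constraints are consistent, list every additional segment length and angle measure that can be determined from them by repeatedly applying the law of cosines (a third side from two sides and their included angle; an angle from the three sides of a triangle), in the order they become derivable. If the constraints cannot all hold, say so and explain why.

The constraints are consistent. Derivable facts, in order:
After 1 step:
- RE = √13
After 2 steps:
- EP ≈ 8.77
- ES ≈ 6.11
- ∠ERX = 56.31°
- ∠REX = 33.69°
After 3 steps:
- ∠EPR = 20.85°
- ∠ESR = 24.67°
- ∠PER = 99.15°
- ∠RES = 20.33°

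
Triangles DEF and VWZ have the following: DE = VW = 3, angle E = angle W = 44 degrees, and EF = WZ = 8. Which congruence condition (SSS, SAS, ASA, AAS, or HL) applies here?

Consider the given information: DE = VW = 3, angle E = angle W = 44 degrees, and EF = WZ = 8
This is not SSS or ASA: SSS requires all three pairs of sides, but we don't have that. ASA requires two angles and the side between them.
The correct criterion is SAS. Two pairs of corresponding sides and the included angle are equal (Side-Angle-Side).

SAS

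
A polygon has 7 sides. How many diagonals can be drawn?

Each of the 7 vertices connects to 4 non-adjacent vertices via diagonals.
Total connections = 7 × 4 = 28, but each diagonal is counted twice.
Number of diagonals = 28 / 2 = 14.

14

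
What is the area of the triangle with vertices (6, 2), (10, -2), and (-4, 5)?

The Shoelace formula computes the area from vertex coordinates by summing cross products.
For vertices (6,2), (10,-2), (-4,5):
Signed sum = 6*-2 - 10*2 + 10*5 - -4*-2 + -4*2 - 6*5
= -32 + 42 + -38 = -28
Area = (1/2)|-28| = 14.

14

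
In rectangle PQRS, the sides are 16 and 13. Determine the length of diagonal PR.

d = sqrt(16^2 + 13^2) = sqrt(425) = 5*sqrt(17)

5*sqrt(17)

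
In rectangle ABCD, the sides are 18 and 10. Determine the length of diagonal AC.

d = sqrt(18^2 + 10^2) = sqrt(424) = 2*sqrt(106)

2*sqrt(106)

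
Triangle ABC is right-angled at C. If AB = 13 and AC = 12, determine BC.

BC = sqrt(13^2 - 12^2) = sqrt(25) = 5

5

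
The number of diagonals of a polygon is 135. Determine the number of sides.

Using d = n(n - 3)/2, we solve 135 = n(n - 3)/2.
So n(n - 3) = 270.
Testing n = 18: 18 * 15 = 270 = 270. Correct.
The polygon has 18 sides.

18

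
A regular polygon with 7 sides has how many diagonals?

The number of diagonals in an n-gon is n(n - 3)/2.
For n = 7: 7(7 - 3)/2 = 7 × 4 / 2 = 14.

14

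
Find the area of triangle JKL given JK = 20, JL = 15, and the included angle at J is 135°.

When two sides and the included angle are known, the area formula is (1/2)ab sin(C).
The height from one side to the opposite vertex is 15 sin(135°) = 15*sqrt(2)/2.
Area = (1/2) * 20 * 15*sqrt(2)/2 = 75*sqrt(2).

75*sqrt(2)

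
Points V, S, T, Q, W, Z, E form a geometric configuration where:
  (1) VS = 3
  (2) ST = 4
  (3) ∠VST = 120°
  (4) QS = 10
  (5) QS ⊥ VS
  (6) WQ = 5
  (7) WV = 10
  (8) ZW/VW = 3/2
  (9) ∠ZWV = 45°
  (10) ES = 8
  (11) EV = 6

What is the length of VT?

Step 1: By the law of cosines on triangle VST: VT² = 3² + 4² − 2·3·4·cos(120°) = 37, so VT = √37.

Therefore, the length of VT = √37.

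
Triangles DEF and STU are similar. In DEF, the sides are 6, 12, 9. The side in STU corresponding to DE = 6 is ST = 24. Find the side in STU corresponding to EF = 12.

Similar triangles have proportional sides. Setting up the proportion:
ST / DE = TU / EF
24 / 6 = TU / 12
TU = 12 * 24 / 6 = 48.

48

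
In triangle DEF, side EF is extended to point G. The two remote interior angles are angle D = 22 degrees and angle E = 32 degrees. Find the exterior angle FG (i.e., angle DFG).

The interior angle at F is 180 - 22 - 32 = 126 degrees.
The exterior angle and interior angle at F are supplementary:
Exterior angle = 180 - 126 = 54 degrees.

54 degrees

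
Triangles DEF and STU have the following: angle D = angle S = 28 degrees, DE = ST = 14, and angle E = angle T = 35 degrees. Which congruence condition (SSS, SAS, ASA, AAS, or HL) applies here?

The given information provides:
angle D = angle S = 28 degrees, DE = ST = 14, and angle E = angle T = 35 degrees
This matches the ASA congruence theorem.
Two pairs of corresponding angles and the included side are equal (Angle-Side-Angle).

ASA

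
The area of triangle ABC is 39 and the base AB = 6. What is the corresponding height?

Rearranging the area formula Area = (1/2) * base * height:
height = 2 * Area / base = 2 * 39 / 6 = 13.

13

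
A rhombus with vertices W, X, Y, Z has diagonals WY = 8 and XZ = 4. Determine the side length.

Half-diagonals are 4 and 2. side = sqrt(4^2 + 2^2) = sqrt(20) = 2*sqrt(5)

2*sqrt(5)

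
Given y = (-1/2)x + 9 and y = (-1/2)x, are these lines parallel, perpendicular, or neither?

Slope of line 1: m1 = -1/2
Slope of line 2: m2 = -1/2
Since m1 = m2 = -1/2, the lines are parallel.

Parallel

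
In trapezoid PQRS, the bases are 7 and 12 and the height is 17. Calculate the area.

Area = (7 + 12) * 17 / 2 = 323 / 2 = 323/2

323/2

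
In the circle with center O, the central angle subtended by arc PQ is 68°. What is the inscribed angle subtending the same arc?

Inscribed angle = 68° / 2 = 34° (inscribed angle theorem).

34°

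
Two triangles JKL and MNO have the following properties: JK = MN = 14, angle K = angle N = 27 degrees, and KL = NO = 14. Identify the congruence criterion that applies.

The given information matches SAS: Two pairs of corresponding sides and the included angle are equal (Side-Angle-Side).

SAS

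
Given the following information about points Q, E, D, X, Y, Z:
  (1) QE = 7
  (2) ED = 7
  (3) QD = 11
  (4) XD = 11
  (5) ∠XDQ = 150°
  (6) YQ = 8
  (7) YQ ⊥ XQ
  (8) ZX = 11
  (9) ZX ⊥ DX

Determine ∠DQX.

Step 1: By the law of cosines on triangle QDX: QX² = 11² + 11² − 2·11·11·cos(150°) = 451.58, so QX ≈ 21.25.
Step 2: By the inverse law of cosines on triangle DQX: cos(∠DQX) = (11² + 21.25² − 11²) / (2·11·21.25) = 451.58/467.51 = 0.9659, so ∠DQX = 15°.

Therefore, the measure of angle ∠DQX = 15°.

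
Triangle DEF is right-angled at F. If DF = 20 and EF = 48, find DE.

DE = sqrt(20^2 + 48^2) = sqrt(2704) = 52

52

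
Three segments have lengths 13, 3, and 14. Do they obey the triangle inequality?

Yes.
The triangle inequality requires that the sum of any two sides exceeds the third.
Here 3 + 13 = 16 > 14, so the condition is met.

Yes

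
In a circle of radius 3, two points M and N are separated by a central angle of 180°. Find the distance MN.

Chord = 2(3) sin(90°) = 6

6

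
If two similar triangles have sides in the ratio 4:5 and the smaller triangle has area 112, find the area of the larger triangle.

For similar figures, the area ratio equals the square of the side ratio.
Side ratio (the smaller triangle to the larger triangle) = 4:5, so area ratio = 4^2:5^2 = 16:25.
If the area of the smaller triangle is 112, then the area of the larger triangle = 112 * (25/16) = 175.

175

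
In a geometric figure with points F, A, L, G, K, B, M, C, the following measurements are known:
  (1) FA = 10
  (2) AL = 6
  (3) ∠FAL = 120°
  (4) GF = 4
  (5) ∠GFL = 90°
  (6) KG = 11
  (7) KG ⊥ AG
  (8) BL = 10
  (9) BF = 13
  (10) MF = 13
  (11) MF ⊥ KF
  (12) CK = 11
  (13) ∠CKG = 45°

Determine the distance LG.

Step 1: By the law of cosines on triangle LAF: LF² = 6² + 10² − 2·6·10·cos(120°) = 196, so LF = 14.
Step 2: By the law of cosines on triangle LFG: LG² = 14² + 4² − 2·14·4·cos(90°) = 212, so LG = 2·√53.

Therefore, the length of LG = 2·√53.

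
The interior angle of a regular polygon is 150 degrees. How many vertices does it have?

The exterior angle is the supplement of the interior angle: 180 - 150 = 30 degrees.
Since the exterior angles of any convex polygon sum to 360 degrees, the number of sides is 360 / 30 = 12.

12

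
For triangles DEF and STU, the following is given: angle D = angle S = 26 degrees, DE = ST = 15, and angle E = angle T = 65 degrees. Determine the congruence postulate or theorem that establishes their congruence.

The given information provides:
angle D = angle S = 26 degrees, DE = ST = 15, and angle E = angle T = 65 degrees
This matches the ASA congruence theorem.
Two pairs of corresponding angles and the included side are equal (Angle-Side-Angle).

ASA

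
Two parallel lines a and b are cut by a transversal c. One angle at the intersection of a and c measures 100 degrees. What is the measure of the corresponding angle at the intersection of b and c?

When a transversal crosses parallel lines, angles in the same position at each intersection are called corresponding angles.
These are always equal, so the answer is 100 degrees.

100 degrees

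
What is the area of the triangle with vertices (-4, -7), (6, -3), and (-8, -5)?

Shoelace: Area = (1/2)|-4(-3--5) + 6(-5--7) + -8(-7--3)| = (1/2)(36) = 18

18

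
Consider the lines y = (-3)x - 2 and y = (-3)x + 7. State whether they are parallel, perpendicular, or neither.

Slope of line 1: m1 = -3
Slope of line 2: m2 = -3
Two lines are parallel if and only if they have equal slopes (or both are vertical).
Here m1 = m2 = -3, confirming the lines are parallel.

Parallel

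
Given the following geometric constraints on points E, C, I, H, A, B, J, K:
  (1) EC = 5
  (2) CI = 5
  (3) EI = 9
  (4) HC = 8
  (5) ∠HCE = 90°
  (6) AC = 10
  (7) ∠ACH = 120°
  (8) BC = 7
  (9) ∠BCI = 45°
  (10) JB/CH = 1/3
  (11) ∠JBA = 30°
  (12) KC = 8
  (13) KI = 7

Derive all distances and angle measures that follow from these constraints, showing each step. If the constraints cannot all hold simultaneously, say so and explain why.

The constraints are consistent.

From the given relations:
  JB = 1/3·CH = 1/3·8 ≈ 2.67

Step 1: From EC = 5, CH = 8, and ∠ECH = 90°, by the law of cosines:
  EH² = EC² + CH² - 2·EC·CH·cos(90°) = 25 + 64 - 0 = 89
  EH = √89

Step 2: From IC = 5, CB = 7, and ∠ICB = 45°, by the law of cosines:
  IB² = IC² + CB² - 2·IC·CB·cos(45°) = 25 + 49 - 49.5 = 24.5
  IB ≈ 4.95

Step 3: From HC = 8, CA = 10, and ∠HCA = 120°, by the law of cosines:
  HA² = HC² + CA² - 2·HC·CA·cos(120°) = 64 + 100 + 80 = 244
  HA = 2·√61

Step 4: From EC = 5, EI = 9, CI = 5, by the inverse law of cosines:
  cos(∠CEI) = (EC² + EI² - CI²) / (2·EC·EI)
  ∠CEI = 25.84°

Step 5: From CE = 5, CI = 5, EI = 9, by the inverse law of cosines:
  cos(∠ECI) = (CE² + CI² - EI²) / (2·CE·CI)
  ∠ECI = 128.32°

Step 6: From CI = 5, CK = 8, IK = 7, by the inverse law of cosines:
  cos(∠ICK) = (CI² + CK² - IK²) / (2·CI·CK)
  ∠ICK = 60°

Step 7: From IC = 5, IE = 9, CE = 5, by the inverse law of cosines:
  cos(∠CIE) = (IC² + IE² - CE²) / (2·IC·IE)
  ∠CIE = 25.84°

Step 8: From IC = 5, IK = 7, CK = 8, by the inverse law of cosines:
  cos(∠CIK) = (IC² + IK² - CK²) / (2·IC·IK)
  ∠CIK = 81.79°

Step 9: From KC = 8, KI = 7, CI = 5, by the inverse law of cosines:
  cos(∠CKI) = (KC² + KI² - CI²) / (2·KC·KI)
  ∠CKI = 38.21°

Step 10: From EC = 5, EH = √89, CH = 8, by the inverse law of cosines:
  cos(∠CEH) = (EC² + EH² - CH²) / (2·EC·EH)
  ∠CEH = 57.99°

Step 11: From IB = 4.95, IC = 5, BC = 7, by the inverse law of cosines:
  cos(∠BIC) = (IB² + IC² - BC²) / (2·IB·IC)
  ∠BIC = 89.42°

Step 12: From HA = 2·√61, HC = 8, AC = 10, by the inverse law of cosines:
  cos(∠AHC) = (HA² + HC² - AC²) / (2·HA·HC)
  ∠AHC = 33.67°

Step 13: From HC = 8, HE = √89, CE = 5, by the inverse law of cosines:
  cos(∠CHE) = (HC² + HE² - CE²) / (2·HC·HE)
  ∠CHE = 32.01°

Step 14: From AC = 10, AH = 2·√61, CH = 8, by the inverse law of cosines:
  cos(∠CAH) = (AC² + AH² - CH²) / (2·AC·AH)
  ∠CAH = 26.33°

Step 15: From BC = 7, BI = 4.95, CI = 5, by the inverse law of cosines:
  cos(∠CBI) = (BC² + BI² - CI²) / (2·BC·BI)
  ∠CBI = 45.58°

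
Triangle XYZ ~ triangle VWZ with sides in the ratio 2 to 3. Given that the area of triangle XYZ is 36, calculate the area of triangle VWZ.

Area ratio = (2/3)^2 = 4/9. Area of VWZ = 36 * 9/4 = 81.

81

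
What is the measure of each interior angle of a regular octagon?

Each interior angle of a regular n-gon is (n - 2) * 180 / n.
For n = 8: (8 - 2) * 180 / 8 = 1080/8 = 135 degrees.

135 degrees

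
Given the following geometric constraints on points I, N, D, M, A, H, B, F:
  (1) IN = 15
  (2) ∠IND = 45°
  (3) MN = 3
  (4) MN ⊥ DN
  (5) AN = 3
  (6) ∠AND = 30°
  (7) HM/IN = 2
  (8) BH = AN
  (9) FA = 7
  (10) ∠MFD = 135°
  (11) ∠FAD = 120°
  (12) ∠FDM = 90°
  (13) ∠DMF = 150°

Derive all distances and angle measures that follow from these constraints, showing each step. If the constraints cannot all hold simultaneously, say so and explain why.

These constraints are not satisfiable: (10), (12) and (13) are the three interior angles of triangle MFD, which must sum to 180°, but 135° + 90° + 150° = 375°. No planar figure meets all of them, so nothing further can be derived.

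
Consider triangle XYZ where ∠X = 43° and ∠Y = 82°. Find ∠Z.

By the triangle angle sum property, the three interior angles of any triangle add up to 180°.
We know angle X = 43° and angle Y = 82°, so their sum is 125°.
Therefore angle Z = 180° - 125° = 55°.

55 degrees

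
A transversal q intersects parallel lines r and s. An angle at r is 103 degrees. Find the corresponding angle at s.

Corresponding angles are equal: 103 degrees.

103 degrees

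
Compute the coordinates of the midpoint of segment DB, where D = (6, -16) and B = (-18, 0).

The midpoint is the average of the coordinates:
x: (6 + -18)/2 = -6
y: (-16 + 0)/2 = -8
Midpoint = (-6, -8)

(-6, -8)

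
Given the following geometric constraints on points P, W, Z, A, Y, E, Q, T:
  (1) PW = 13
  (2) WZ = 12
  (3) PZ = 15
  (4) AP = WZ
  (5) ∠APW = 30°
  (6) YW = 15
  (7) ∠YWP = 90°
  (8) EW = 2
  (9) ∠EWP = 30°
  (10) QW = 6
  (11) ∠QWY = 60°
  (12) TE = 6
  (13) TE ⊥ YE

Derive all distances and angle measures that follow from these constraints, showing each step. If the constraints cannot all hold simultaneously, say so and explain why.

The constraints are consistent.

From the given relations:
  AP = WZ = 12

Step 1: From PW = 13, WY = 15, and ∠PWY = 90°, by the law of cosines:
  PY² = PW² + WY² - 2·PW·WY·cos(90°) = 169 + 225 - 0 = 394
  PY ≈ 19.85

Step 2: From PW = 13, WE = 2, and ∠PWE = 30°, by the law of cosines:
  PE² = PW² + WE² - 2·PW·WE·cos(30°) = 169 + 4 - 45.03 = 128
  PE ≈ 11.31

Step 3: From WP = 13, PA = 12, and ∠WPA = 30°, by the law of cosines:
  WA² = WP² + PA² - 2·WP·PA·cos(30°) = 169 + 144 - 270.2 = 42.8
  WA ≈ 6.54

Step 4: From YW = 15, WQ = 6, and ∠YWQ = 60°, by the law of cosines:
  YQ² = YW² + WQ² - 2·YW·WQ·cos(60°) = 225 + 36 - 90 = 171
  YQ = 3·√19

Step 5: From PW = 13, PZ = 15, WZ = 12, by the inverse law of cosines:
  cos(∠WPZ) = (PW² + PZ² - WZ²) / (2·PW·PZ)
  ∠WPZ = 50.13°

Step 6: From WP = 13, WZ = 12, PZ = 15, by the inverse law of cosines:
  cos(∠PWZ) = (WP² + WZ² - PZ²) / (2·WP·WZ)
  ∠PWZ = 73.62°

Step 7: From ZP = 15, ZW = 12, PW = 13, by the inverse law of cosines:
  cos(∠PZW) = (ZP² + ZW² - PW²) / (2·ZP·ZW)
  ∠PZW = 56.25°

Step 8: From PE = 11.31, PW = 13, EW = 2, by the inverse law of cosines:
  cos(∠EPW) = (PE² + PW² - EW²) / (2·PE·PW)
  ∠EPW = 5.07°

Step 9: From PW = 13, PY = 19.85, WY = 15, by the inverse law of cosines:
  cos(∠WPY) = (PW² + PY² - WY²) / (2·PW·PY)
  ∠WPY = 49.09°

Step 10: From WA = 6.54, WP = 13, AP = 12, by the inverse law of cosines:
  cos(∠AWP) = (WA² + WP² - AP²) / (2·WA·WP)
  ∠AWP = 66.51°

Step 11: From AP = 12, AW = 6.54, PW = 13, by the inverse law of cosines:
  cos(∠PAW) = (AP² + AW² - PW²) / (2·AP·AW)
  ∠PAW = 83.49°

Step 12: From YP = 19.85, YW = 15, PW = 13, by the inverse law of cosines:
  cos(∠PYW) = (YP² + YW² - PW²) / (2·YP·YW)
  ∠PYW = 40.91°

Step 13: From YQ = 3·√19, YW = 15, QW = 6, by the inverse law of cosines:
  cos(∠QYW) = (YQ² + YW² - QW²) / (2·YQ·YW)
  ∠QYW = 23.41°

Step 14: From EP = 11.31, EW = 2, PW = 13, by the inverse law of cosines:
  cos(∠PEW) = (EP² + EW² - PW²) / (2·EP·EW)
  ∠PEW = 144.93°

Step 15: From QW = 6, QY = 3·√19, WY = 15, by the inverse law of cosines:
  cos(∠WQY) = (QW² + QY² - WY²) / (2·QW·QY)
  ∠WQY = 96.59°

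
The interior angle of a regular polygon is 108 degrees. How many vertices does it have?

The exterior angle is the supplement of the interior angle: 180 - 108 = 72 degrees.
Since the exterior angles of any convex polygon sum to 360 degrees, the number of sides is 360 / 72 = 5.

5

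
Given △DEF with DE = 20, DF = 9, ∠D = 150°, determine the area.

Area = (1/2)(20)(9) sin(150°) = (1/2)(20)(9)(1/2) = 45

45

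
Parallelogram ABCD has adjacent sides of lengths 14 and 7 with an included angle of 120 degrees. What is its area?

Area = a * b * sin(theta)
Area = 14 * 7 * sin(120 degrees)
Area = 98 * sqrt(3)/2
Area = 49*sqrt(3)

49*sqrt(3)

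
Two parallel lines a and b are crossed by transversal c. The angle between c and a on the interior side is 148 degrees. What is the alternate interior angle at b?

Alternate interior angles formed by parallel lines and a transversal are equal.
The given angle is 148 degrees.
The alternate interior angle = 148 degrees.

148 degrees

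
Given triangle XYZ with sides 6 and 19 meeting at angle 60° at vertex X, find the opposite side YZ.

Law of cosines: YZ^2 = 6^2 + 19^2 - 2(6)(19)cos(60°) = 283, so YZ = sqrt(283).

sqrt(283)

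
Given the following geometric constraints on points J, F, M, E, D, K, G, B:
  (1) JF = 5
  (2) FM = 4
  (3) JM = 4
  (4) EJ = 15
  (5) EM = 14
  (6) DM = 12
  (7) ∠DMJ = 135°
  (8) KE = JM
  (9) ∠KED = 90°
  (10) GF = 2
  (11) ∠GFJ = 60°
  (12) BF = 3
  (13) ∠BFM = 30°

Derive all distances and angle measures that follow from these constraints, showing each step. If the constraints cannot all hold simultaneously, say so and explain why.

The constraints are consistent.

From the given relations:
  KE = JM = 4

Step 1: From JM = 4, MD = 12, and ∠JMD = 135°, by the law of cosines:
  JD² = JM² + MD² - 2·JM·MD·cos(135°) = 16 + 144 + 67.88 = 227.9
  JD ≈ 15.1

Step 2: From JF = 5, FG = 2, and ∠JFG = 60°, by the law of cosines:
  JG² = JF² + FG² - 2·JF·FG·cos(60°) = 25 + 4 - 10 = 19
  JG = √19

Step 3: From MF = 4, FB = 3, and ∠MFB = 30°, by the law of cosines:
  MB² = MF² + FB² - 2·MF·FB·cos(30°) = 16 + 9 - 20.78 = 4.215
  MB ≈ 2.05

Step 4: From JE = 15, JM = 4, EM = 14, by the inverse law of cosines:
  cos(∠EJM) = (JE² + JM² - EM²) / (2·JE·JM)
  ∠EJM = 67.98°

Step 5: From JF = 5, JM = 4, FM = 4, by the inverse law of cosines:
  cos(∠FJM) = (JF² + JM² - FM²) / (2·JF·JM)
  ∠FJM = 51.32°

Step 6: From FJ = 5, FM = 4, JM = 4, by the inverse law of cosines:
  cos(∠JFM) = (FJ² + FM² - JM²) / (2·FJ·FM)
  ∠JFM = 51.32°

Step 7: From ME = 14, MJ = 4, EJ = 15, by the inverse law of cosines:
  cos(∠EMJ) = (ME² + MJ² - EJ²) / (2·ME·MJ)
  ∠EMJ = 96.67°

Step 8: From MF = 4, MJ = 4, FJ = 5, by the inverse law of cosines:
  cos(∠FMJ) = (MF² + MJ² - FJ²) / (2·MF·MJ)
  ∠FMJ = 77.36°

Step 9: From EJ = 15, EM = 14, JM = 4, by the inverse law of cosines:
  cos(∠JEM) = (EJ² + EM² - JM²) / (2·EJ·EM)
  ∠JEM = 15.36°

Step 10: From JD = 15.1, JM = 4, DM = 12, by the inverse law of cosines:
  cos(∠DJM) = (JD² + JM² - DM²) / (2·JD·JM)
  ∠DJM = 34.2°

Step 11: From JF = 5, JG = √19, FG = 2, by the inverse law of cosines:
  cos(∠FJG) = (JF² + JG² - FG²) / (2·JF·JG)
  ∠FJG = 23.41°

Step 12: From MB = 2.05, MF = 4, BF = 3, by the inverse law of cosines:
  cos(∠BMF) = (MB² + MF² - BF²) / (2·MB·MF)
  ∠BMF = 46.94°

Step 13: From DJ = 15.1, DM = 12, JM = 4, by the inverse law of cosines:
  cos(∠JDM) = (DJ² + DM² - JM²) / (2·DJ·DM)
  ∠JDM = 10.8°

Step 14: From GF = 2, GJ = √19, FJ = 5, by the inverse law of cosines:
  cos(∠FGJ) = (GF² + GJ² - FJ²) / (2·GF·GJ)
  ∠FGJ = 96.59°

Step 15: From BF = 3, BM = 2.05, FM = 4, by the inverse law of cosines:
  cos(∠FBM) = (BF² + BM² - FM²) / (2·BF·BM)
  ∠FBM = 103.06°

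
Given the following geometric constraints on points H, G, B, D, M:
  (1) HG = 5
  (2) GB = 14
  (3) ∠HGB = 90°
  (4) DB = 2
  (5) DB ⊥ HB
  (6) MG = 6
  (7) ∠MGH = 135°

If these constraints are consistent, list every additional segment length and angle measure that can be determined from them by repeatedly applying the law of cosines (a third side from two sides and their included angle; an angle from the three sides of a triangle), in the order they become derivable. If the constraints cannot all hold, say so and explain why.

The constraints are consistent. Derivable facts, in order:
After 1 step:
- HB ≈ 14.87
- HM ≈ 10.17
After 2 steps:
- HD = 15
- ∠BHG = 70.35°
- ∠GBH = 19.65°
- ∠GHM = 24.66°
- ∠GMH = 20.34°
After 3 steps:
- ∠BDH = 82.34°
- ∠BHD = 7.66°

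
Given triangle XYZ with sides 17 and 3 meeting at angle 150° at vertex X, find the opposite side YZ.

Law of cosines: YZ^2 = 17^2 + 3^2 - 2(17)(3)cos(150°) = 51*sqrt(3) + 298, so YZ = sqrt(51*sqrt(3) + 298).

sqrt(51*sqrt(3) + 298)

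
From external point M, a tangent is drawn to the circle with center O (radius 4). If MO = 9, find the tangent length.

The tangent, radius, and line from the external point to the center form a right triangle.
The right angle is where the tangent meets the radius.
By the Pythagorean theorem: tangent² + 4² = 9²
tangent² = 81 - 16 = 65
tangent = sqrt(65)

sqrt(65)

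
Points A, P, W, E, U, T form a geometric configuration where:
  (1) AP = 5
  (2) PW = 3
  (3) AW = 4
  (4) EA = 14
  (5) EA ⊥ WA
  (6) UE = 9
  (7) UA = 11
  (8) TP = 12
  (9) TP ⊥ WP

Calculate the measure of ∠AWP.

Step 1: By the inverse law of cosines on triangle AWP: cos(∠AWP) = (4² + 3² − 5²) / (2·4·3) = 0/24 = 0, so ∠AWP = 90°.

Therefore, the measure of angle ∠AWP = 90°.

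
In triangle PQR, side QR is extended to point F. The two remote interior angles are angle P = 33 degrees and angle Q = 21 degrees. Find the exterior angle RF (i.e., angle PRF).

Exterior angle = 33 + 21 = 54 degrees (exterior angle theorem).

54 degrees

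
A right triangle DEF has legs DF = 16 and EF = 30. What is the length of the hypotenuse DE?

By the Pythagorean theorem: DE^2 = DF^2 + EF^2
DE^2 = 16^2 + 30^2 = 256 + 900 = 1156
DE = sqrt(1156) = 34

34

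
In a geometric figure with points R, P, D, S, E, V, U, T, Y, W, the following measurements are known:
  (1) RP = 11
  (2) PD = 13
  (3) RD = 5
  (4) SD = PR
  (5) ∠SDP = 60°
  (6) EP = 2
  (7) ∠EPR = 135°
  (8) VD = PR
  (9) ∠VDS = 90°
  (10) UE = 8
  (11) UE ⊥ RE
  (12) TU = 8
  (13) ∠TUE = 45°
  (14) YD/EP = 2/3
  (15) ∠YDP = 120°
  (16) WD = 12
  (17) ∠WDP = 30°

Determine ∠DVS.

From the given relations: VD = PR = 11; SD = PR = 11.
Step 1: By the law of cosines on triangle VDS: VS² = 11² + 11² − 2·11·11·cos(90°) = 242, so VS = 11·√2.
Step 2: By the inverse law of cosines on triangle DVS: cos(∠DVS) = (11² + (11·√2)² − 11²) / (2·11·11·√2) = 242/342.24 = 0.7071, so ∠DVS = 45°.

Therefore, the measure of angle ∠DVS = 45°.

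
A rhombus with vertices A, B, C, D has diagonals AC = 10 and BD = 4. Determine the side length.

Half-diagonals are 5 and 2. side = sqrt(5^2 + 2^2) = sqrt(29)

sqrt(29)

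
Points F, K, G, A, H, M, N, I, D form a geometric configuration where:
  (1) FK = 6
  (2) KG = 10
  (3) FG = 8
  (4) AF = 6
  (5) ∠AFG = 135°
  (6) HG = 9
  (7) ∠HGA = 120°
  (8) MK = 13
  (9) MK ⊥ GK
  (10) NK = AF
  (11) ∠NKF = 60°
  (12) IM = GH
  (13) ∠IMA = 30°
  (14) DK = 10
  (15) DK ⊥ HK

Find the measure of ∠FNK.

From the given relations: NK = AF = 6.
Step 1: By the law of cosines on triangle NKF: NF² = 6² + 6² − 2·6·6·cos(60°) = 36, so NF = 6.
Step 2: By the inverse law of cosines on triangle FNK: cos(∠FNK) = (6² + 6² − 6²) / (2·6·6) = 36/72 = 0.5, so ∠FNK = 60°.

Therefore, the measure of angle ∠FNK = 60°.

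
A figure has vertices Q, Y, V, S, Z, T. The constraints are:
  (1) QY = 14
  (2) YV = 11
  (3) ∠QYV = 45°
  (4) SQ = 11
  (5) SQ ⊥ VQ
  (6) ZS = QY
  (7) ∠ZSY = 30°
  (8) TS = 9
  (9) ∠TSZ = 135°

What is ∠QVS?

Step 1: By the law of cosines on triangle VYQ: VQ² = 11² + 14² − 2·11·14·cos(45°) = 99.21, so VQ ≈ 9.96.
Step 2: By the law of cosines on triangle VQS: VS² = 9.96² + 11² − 2·9.96·11·cos(90°) = 220.21, so VS ≈ 14.84.
Step 3: By the inverse law of cosines on triangle QVS: cos(∠QVS) = (9.96² + 14.84² − 11²) / (2·9.96·14.84) = 198.42/295.62 = 0.6712, so ∠QVS = 47.84°.

Therefore, the measure of angle ∠QVS = 47.84°.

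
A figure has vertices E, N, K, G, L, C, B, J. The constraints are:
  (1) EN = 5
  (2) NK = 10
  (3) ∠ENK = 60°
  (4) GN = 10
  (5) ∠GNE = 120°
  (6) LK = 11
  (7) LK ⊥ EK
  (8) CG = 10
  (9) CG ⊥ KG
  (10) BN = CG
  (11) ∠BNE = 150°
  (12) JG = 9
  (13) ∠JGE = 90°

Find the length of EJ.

Step 1: By the law of cosines on triangle ENG: EG² = 5² + 10² − 2·5·10·cos(120°) = 175, so EG = 5·√7.
Step 2: By the law of cosines on triangle EGJ: EJ² = (5·√7)² + 9² − 2·5·√7·9·cos(90°) = 256, so EJ = 16.

Therefore, the length of EJ = 16.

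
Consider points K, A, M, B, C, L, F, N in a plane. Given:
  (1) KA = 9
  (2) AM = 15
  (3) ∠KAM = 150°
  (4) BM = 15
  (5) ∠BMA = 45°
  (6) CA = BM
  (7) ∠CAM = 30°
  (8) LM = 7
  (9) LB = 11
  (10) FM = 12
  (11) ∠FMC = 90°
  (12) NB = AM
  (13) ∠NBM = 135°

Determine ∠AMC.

From the given relations: CA = BM = 15.
Step 1: By the law of cosines on triangle MAC: MC² = 15² + 15² − 2·15·15·cos(30°) = 60.29, so MC ≈ 7.76.
Step 2: By the inverse law of cosines on triangle AMC: cos(∠AMC) = (15² + 7.76² − 15²) / (2·15·7.76) = 60.29/232.94 = 0.2588, so ∠AMC = 75°.

Therefore, the measure of angle ∠AMC = 75°.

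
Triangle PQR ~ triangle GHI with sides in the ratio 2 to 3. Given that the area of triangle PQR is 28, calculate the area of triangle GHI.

For similar figures, the area ratio equals the square of the side ratio.
Side ratio (PQR to GHI) = 2:3, so area ratio = 2^2:3^2 = 4:9.
If the area of PQR is 28, then the area of GHI = 28 * (9/4) = 63.

63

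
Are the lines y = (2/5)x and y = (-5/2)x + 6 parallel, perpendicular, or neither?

Slope of line 1: m1 = 2/5
Slope of line 2: m2 = -5/2
m1 * m2 = (2/5) * (-5/2) = -1 = -1, so the lines are perpendicular.

Perpendicular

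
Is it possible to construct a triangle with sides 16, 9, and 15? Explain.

Sort the sides: 9, 15, 16.
It suffices to check that the sum of the two smallest exceeds the largest:
9 + 15 = 24 > 16. ✓
Yes, a valid triangle can be formed.

Yes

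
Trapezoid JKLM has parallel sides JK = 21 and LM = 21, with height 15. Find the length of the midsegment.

midsegment = (21 + 21) / 2 = 42 / 2 = 21

21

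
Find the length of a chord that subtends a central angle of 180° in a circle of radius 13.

Chord = 2(13) sin(90°) = 26

26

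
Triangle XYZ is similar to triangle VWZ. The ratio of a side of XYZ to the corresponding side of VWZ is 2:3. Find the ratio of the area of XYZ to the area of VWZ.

Area scales with the square of linear dimensions. If every length is multiplied by 2/3, then the area is multiplied by (2/3)^2 = 4/9.
The area ratio is 4:9.

4:9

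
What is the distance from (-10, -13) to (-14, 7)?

d = sqrt((-4)^2 + (20)^2) = sqrt(416) = 4*sqrt(26)

4*sqrt(26)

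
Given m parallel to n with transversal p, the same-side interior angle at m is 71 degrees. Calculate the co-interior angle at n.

Co-interior (same-side interior) angles are between the parallel lines on the same side of the transversal.
Unlike corresponding or alternate interior angles, they are supplementary rather than equal.
So the angle = 180 - 71 = 109 degrees.

109 degrees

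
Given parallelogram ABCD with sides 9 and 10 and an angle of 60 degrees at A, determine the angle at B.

Consecutive angles are supplementary: angle B = 180 - 60 = 120 degrees.

120 degrees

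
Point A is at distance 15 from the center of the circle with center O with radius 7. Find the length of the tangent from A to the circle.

Let T be the point of tangency. Then OT ⊥ AT (radius ⊥ tangent).
In right triangle OTA: OA² = OT² + AT²
15² = 7² + AT²
AT² = 176, AT = 4*sqrt(11)

4*sqrt(11)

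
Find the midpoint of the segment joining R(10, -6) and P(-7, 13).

The midpoint is the average of the coordinates:
x: (10 + -7)/2 = 3/2
y: (-6 + 13)/2 = 7/2
Midpoint = (3/2, 7/2)

(3/2, 7/2)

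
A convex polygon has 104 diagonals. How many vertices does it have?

Using d = n(n - 3)/2, we solve 104 = n(n - 3)/2.
So n(n - 3) = 208.
Testing n = 16: 16 * 13 = 208 = 208. Correct.
The polygon has 16 sides.

16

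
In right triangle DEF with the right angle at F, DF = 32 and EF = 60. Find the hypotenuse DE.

DE = sqrt(32^2 + 60^2) = sqrt(4624) = 68

68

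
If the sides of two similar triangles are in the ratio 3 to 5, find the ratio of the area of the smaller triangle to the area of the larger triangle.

The ratio of areas of similar triangles equals the square of the side ratio.
Side ratio = 3:5
Area ratio = (3/5)^2 = 9/25 = 9:25

9:25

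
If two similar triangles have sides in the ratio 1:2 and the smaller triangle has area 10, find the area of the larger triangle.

Area ratio = (1/2)^2 = 1/4. Area of the larger triangle = 10 * 4/1 = 40.

40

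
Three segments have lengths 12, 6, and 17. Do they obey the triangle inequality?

Check all three triangle inequalities:
12 + 6 = 18 > 17 ✓
12 + 17 = 29 > 6 ✓
6 + 17 = 23 > 12 ✓
All conditions hold, so these sides form a valid triangle.

Yes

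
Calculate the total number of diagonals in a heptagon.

Total line segments between 7 vertices = C(7,2) = 21.
Subtract the 7 sides: 21 - 7 = 14 diagonals.

14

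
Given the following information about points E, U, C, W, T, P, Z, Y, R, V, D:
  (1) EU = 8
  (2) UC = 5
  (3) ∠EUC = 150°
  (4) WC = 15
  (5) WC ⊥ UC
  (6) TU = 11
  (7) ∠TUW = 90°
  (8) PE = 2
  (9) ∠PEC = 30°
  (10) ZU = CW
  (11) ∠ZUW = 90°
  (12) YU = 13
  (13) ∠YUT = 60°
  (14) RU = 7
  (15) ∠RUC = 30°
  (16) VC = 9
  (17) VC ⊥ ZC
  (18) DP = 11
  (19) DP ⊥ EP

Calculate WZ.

From the given relations: ZU = CW = 15.
Step 1: By the law of cosines on triangle UCW: UW² = 5² + 15² − 2·5·15·cos(90°) = 250, so UW = 5·√10.
Step 2: By the law of cosines on triangle WUZ: WZ² = (5·√10)² + 15² − 2·5·√10·15·cos(90°) = 475, so WZ = 5·√19.

Therefore, the length of WZ = 5·√19.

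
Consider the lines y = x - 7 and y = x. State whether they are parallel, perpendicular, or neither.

Slope of line 1: m1 = 1
Slope of line 2: m2 = 1
Since m1 = m2 = 1, the lines are parallel.

Parallel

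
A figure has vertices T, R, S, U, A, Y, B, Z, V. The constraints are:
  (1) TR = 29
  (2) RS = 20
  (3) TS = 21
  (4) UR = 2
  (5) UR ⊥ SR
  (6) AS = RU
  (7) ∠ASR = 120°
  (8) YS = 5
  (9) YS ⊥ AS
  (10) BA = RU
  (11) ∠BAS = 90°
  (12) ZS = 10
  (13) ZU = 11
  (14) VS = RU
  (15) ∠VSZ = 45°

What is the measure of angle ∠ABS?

From the given relations: BA = RU = 2; AS = RU = 2.
Step 1: By the law of cosines on triangle BAS: BS² = 2² + 2² − 2·2·2·cos(90°) = 8, so BS = 2·√2.
Step 2: By the inverse law of cosines on triangle ABS: cos(∠ABS) = (2² + (2·√2)² − 2²) / (2·2·2·√2) = 8/11.31 = 0.7071, so ∠ABS = 45°.

Therefore, the measure of angle ∠ABS = 45°.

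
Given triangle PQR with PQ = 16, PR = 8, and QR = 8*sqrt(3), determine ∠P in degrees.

By the inverse law of cosines: cos(P) = (PQ² + PR² - QR²) / (2 × PQ × PR)
cos(P) = (16² + 8² - (8*sqrt(3))²) / (2 × 16 × 8)
cos(P) = (256 + 64 - (192)) / 256
cos(P) = 1/2
P = arccos(1/2) = 60°

60°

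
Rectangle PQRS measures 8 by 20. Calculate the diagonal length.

A rectangle's diagonal splits it into two right triangles, with the diagonal as the hypotenuse.
By the Pythagorean theorem, d^2 = 8^2 + 20^2 = 464.
Therefore d = sqrt(464) = 4*sqrt(29).

4*sqrt(29)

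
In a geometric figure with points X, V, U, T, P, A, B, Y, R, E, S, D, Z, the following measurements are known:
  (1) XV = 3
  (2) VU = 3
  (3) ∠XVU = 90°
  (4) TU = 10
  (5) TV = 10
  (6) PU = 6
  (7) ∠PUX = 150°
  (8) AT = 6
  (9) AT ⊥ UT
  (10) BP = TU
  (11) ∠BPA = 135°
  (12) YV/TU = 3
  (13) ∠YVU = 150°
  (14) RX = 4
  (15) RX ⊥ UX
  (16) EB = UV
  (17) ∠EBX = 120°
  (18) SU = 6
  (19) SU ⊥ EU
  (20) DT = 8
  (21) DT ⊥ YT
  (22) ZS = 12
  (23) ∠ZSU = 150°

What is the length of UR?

Step 1: By the law of cosines on triangle UVX: UX² = 3² + 3² − 2·3·3·cos(90°) = 18, so UX = 3·√2.
Step 2: By the law of cosines on triangle UXR: UR² = (3·√2)² + 4² − 2·3·√2·4·cos(90°) = 34, so UR = √34.

Therefore, the length of UR = √34.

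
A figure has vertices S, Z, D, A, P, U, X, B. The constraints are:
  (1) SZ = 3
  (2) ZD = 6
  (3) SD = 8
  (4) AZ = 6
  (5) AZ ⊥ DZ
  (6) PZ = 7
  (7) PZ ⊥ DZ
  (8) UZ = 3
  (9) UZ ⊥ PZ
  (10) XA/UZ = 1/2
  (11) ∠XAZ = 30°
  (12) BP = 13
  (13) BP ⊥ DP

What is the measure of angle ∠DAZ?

Step 1: By the law of cosines on triangle AZD: AD² = 6² + 6² − 2·6·6·cos(90°) = 72, so AD = 6·√2.
Step 2: By the inverse law of cosines on triangle DAZ: cos(∠DAZ) = ((6·√2)² + 6² − 6²) / (2·6·√2·6) = 72/101.82 = 0.7071, so ∠DAZ = 45°.

Therefore, the measure of angle ∠DAZ = 45°.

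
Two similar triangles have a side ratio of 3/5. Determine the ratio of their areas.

Area ratio = (side ratio)^2 = (3/5)^2 = 9:25.

9:25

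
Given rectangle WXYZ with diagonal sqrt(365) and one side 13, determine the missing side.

The diagonal of a rectangle forms a right triangle with the two sides.
Rearranging the Pythagorean theorem: missing side = sqrt(d^2 - known^2).
= sqrt(365 - 169) = sqrt(196) = 14.

14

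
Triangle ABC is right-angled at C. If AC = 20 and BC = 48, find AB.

In a right triangle, the square of the hypotenuse equals the sum of the squares of the two legs.
The legs are 20 and 48, so the hypotenuse = sqrt(400 + 2304) = sqrt(2704) = 52.

52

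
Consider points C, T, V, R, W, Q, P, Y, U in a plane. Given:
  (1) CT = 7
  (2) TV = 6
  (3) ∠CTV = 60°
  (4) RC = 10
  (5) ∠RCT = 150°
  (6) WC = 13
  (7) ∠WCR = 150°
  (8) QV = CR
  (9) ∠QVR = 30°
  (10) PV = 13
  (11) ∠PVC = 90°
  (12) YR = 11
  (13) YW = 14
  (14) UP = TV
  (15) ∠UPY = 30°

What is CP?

Step 1: By the law of cosines on triangle CTV: CV² = 7² + 6² − 2·7·6·cos(60°) = 43, so CV = √43.
Step 2: By the law of cosines on triangle CVP: CP² = √43² + 13² − 2·√43·13·cos(90°) = 212, so CP = 2·√53.

Therefore, the length of CP = 2·√53.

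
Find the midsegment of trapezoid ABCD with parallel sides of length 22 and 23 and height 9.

The midsegment (median) of a trapezoid connects the midpoints of the non-parallel sides.
Its length is the average of the two bases: (22 + 23) / 2 = 45/2.

45/2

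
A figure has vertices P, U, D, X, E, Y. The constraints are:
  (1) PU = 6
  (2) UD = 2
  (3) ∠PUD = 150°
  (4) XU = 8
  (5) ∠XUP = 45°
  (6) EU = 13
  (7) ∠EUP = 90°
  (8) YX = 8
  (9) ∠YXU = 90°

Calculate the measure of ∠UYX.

Step 1: By the law of cosines on triangle YXU: YU² = 8² + 8² − 2·8·8·cos(90°) = 128, so YU = 8·√2.
Step 2: By the inverse law of cosines on triangle UYX: cos(∠UYX) = ((8·√2)² + 8² − 8²) / (2·8·√2·8) = 128/181.02 = 0.7071, so ∠UYX = 45°.

Therefore, the measure of angle ∠UYX = 45°.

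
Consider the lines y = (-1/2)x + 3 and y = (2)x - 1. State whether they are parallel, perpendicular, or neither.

Slope of line 1: m1 = -1/2
Slope of line 2: m2 = 2
Two lines are perpendicular when the product of their slopes is -1 (negative reciprocals).
m1 * m2 = (-1/2) * (2) = -1, confirming perpendicularity.

Perpendicular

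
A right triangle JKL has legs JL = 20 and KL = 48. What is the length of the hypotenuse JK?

JK = sqrt(20^2 + 48^2) = sqrt(2704) = 52

52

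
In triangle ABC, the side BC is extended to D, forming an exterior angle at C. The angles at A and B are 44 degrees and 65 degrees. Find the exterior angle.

Exterior angle = 44 + 65 = 109 degrees (exterior angle theorem).

109 degrees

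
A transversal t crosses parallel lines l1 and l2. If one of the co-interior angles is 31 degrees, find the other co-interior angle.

Co-interior angles (same-side interior) formed by parallel lines and a transversal are supplementary (sum to 180 degrees).
The given angle is 31 degrees.
The co-interior angle = 180 - 31 = 149 degrees.

149 degrees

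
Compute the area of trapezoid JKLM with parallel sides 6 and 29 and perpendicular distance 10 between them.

A trapezoid's area equals the midsegment times the height.
The midsegment is (6 + 29) / 2 = 35/2.
Area = 35/2 * 10 = 175.

175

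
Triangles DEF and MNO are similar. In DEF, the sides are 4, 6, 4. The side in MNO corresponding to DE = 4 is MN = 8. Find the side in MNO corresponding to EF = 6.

Similar triangles have proportional sides. Setting up the proportion:
MN / DE = NO / EF
8 / 4 = NO / 6
NO = 6 * 8 / 4 = 12.

12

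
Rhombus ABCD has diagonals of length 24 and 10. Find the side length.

In a rhombus, the diagonals bisect each other perpendicularly, creating four congruent right triangles.
Each triangle has legs 12 (half of 24) and 5 (half of 10).
The hypotenuse of each right triangle is a side of the rhombus:
side = sqrt(12^2 + 5^2) = sqrt(169) = 13

13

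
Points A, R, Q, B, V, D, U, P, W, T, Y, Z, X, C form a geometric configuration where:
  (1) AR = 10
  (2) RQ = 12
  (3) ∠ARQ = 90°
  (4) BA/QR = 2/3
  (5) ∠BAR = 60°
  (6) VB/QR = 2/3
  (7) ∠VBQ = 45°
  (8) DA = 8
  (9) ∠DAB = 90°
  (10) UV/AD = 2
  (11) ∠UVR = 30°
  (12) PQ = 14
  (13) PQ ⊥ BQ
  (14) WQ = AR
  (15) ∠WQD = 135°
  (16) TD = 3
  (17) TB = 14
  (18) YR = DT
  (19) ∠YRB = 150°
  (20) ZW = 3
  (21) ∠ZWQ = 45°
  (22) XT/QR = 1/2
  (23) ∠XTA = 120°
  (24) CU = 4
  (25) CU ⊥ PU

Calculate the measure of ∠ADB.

From the given relations: BA = 2/3·QR = 2/3·12 = 8.
Step 1: By the law of cosines on triangle DAB: DB² = 8² + 8² − 2·8·8·cos(90°) = 128, so DB = 8·√2.
Step 2: By the inverse law of cosines on triangle ADB: cos(∠ADB) = (8² + (8·√2)² − 8²) / (2·8·8·√2) = 128/181.02 = 0.7071, so ∠ADB = 45°.

Therefore, the measure of angle ∠ADB = 45°.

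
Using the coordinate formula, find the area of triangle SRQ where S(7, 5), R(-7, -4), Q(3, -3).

The Shoelace formula computes the area from vertex coordinates by summing cross products.
For vertices (7,5), (-7,-4), (3,-3):
Signed sum = 7*-4 - -7*5 + -7*-3 - 3*-4 + 3*5 - 7*-3
= 7 + 33 + 36 = 76
Area = (1/2)|76| = 38.

38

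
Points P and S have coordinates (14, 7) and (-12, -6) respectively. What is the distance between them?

d = sqrt((-12 - 14)^2 + (-6 - 7)^2)
d = sqrt(-26^2 + -13^2)
d = sqrt(676 + 169)
d = sqrt(845) = 13*sqrt(5)

13*sqrt(5)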